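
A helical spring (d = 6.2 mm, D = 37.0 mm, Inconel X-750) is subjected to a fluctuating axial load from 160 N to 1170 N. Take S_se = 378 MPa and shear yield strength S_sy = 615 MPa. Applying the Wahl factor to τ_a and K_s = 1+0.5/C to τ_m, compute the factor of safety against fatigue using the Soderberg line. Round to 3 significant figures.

0.888

C = D/d = 37.0/6.2 = 5.9677; K_W = (4C−1)/(4C−4)+0.615/C = 1.2540; K_s = 1+0.5/C = 1.0838
F_a = (F_max−F_min)/2 = 505 N; F_m = (F_max+F_min)/2 = 665 N
τ_a = K_W·8F_aD/(πd³) = 1.2540 × 199.64 = 250.36 MPa
τ_m = K_s·8F_mD/(πd³) = 1.0838 × 262.9 = 284.93 MPa
Soderberg: 1/n_f = τ_a/S_se + τ_m/S_sy = 250.36/378 + 284.93/615 = 0.66233 + 0.46329 = 1.1256
n_f = 1/1.1256 = 0.8884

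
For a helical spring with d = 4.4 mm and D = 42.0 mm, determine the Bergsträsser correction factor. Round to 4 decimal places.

1.1421

C = D/d = 42.0/4.4 = 9.5455
K_B = (4C+2)/(4C−3) = 40.182/35.182 = 1.1421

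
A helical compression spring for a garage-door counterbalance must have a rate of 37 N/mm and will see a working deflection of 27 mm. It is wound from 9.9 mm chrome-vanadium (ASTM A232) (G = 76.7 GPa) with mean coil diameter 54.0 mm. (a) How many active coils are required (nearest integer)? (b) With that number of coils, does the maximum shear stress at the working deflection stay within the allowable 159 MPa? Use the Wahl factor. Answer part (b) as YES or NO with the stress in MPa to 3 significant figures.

N_a = Gd⁴/(8D³k) = (76.7×10³)(9.9⁴)/(8·54.0³·37) = 15.81 → N_a = 16
Actual rate k = Gd⁴/(8D³·16) = 36.555 N/mm
Working load F = kδ = 36.555·27 = 986.98 N
C = 54.0/9.9 = 5.4545; K_W = (4C−1)/(4C−4)+0.615/C = 1.2811
τ_max = K_W·8FD/(πd³) = 1.2811·139.87 = 179.19 MPa
τ_max > 159 MPa → exceeds allowable

(a) 16 coils; (b) NO, τ_max = 179 MPa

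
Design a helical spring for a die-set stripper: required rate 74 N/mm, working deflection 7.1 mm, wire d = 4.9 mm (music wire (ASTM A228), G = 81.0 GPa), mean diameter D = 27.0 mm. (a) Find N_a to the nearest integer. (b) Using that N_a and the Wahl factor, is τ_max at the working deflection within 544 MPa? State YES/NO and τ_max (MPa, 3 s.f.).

(a) 4 coils; (b) YES, τ_max = 393 MPa

N_a = Gd⁴/(8D³k) = (81.0×10³)(4.9⁴)/(8·27.0³·74) = 4.007 → N_a = 4
Actual rate k = Gd⁴/(8D³·4) = 74.136 N/mm
Working load F = kδ = 74.136·7.1 = 526.36 N
C = 27.0/4.9 = 5.5102; K_W = (4C−1)/(4C−4)+0.615/C = 1.2779
τ_max = K_W·8FD/(πd³) = 1.2779·307.61 = 393.1 MPa
τ_max ≤ 544 MPa → acceptable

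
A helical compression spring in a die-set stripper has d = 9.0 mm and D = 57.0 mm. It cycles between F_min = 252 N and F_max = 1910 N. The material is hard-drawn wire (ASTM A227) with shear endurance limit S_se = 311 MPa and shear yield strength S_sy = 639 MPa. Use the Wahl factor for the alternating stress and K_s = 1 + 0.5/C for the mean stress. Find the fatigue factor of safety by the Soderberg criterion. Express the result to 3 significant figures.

C = D/d = 57.0/9.0 = 6.3333; K_W = (4C−1)/(4C−4)+0.615/C = 1.2377; K_s = 1+0.5/C = 1.0789
F_a = (F_max−F_min)/2 = 829 N; F_m = (F_max+F_min)/2 = 1081 N
τ_a = K_W·8F_aD/(πd³) = 1.2377 × 165.06 = 204.3 MPa
τ_m = K_s·8F_mD/(πd³) = 1.0789 × 215.24 = 232.23 MPa
Soderberg: 1/n_f = τ_a/S_se + τ_m/S_sy = 204.3/311 + 232.23/639 = 0.65691 + 0.36342 = 1.0203
n_f = 1/1.0203 = 0.9801

0.980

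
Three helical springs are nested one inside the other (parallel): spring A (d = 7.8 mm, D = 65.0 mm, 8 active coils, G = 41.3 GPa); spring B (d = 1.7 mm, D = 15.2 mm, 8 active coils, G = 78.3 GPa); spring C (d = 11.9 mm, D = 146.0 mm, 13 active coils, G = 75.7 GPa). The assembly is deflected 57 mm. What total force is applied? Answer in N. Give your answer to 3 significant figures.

k_A = Gd⁴/(8D³N_a) = (41.3×10³)(7.8⁴)/(8·65.0³·8) = 8.6978 N/mm
k_B = Gd⁴/(8D³N_a) = (78.3×10³)(1.7⁴)/(8·15.2³·8) = 2.9097 N/mm
k_C = Gd⁴/(8D³N_a) = (75.7×10³)(11.9⁴)/(8·146.0³·13) = 4.6902 N/mm
Parallel: k_eq = 8.6978 + 2.9097 + 4.6902 = 16.298 N/mm
F = k_eq·δ = 16.298·57 = 928.97 N

929 N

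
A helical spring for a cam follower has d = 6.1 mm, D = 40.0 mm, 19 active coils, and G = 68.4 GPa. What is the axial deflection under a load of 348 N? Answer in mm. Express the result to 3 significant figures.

35.7 mm

k = Gd⁴/(8D³N_a) = (68.4×10³)(6.1⁴)/(8·40.0³·19) = 9.7354 N/mm
δ = F/k = 348 / 9.7354 = 35.746 mm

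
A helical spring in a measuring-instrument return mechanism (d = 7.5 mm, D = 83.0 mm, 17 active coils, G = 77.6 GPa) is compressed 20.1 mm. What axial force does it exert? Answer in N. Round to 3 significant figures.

63.5 N

k = Gd⁴/(8D³N_a) = (77.6×10³)(7.5⁴)/(8·83.0³·17) = 3.1574 N/mm
F = k·δ = 3.1574 × 20.1 = 63.464 N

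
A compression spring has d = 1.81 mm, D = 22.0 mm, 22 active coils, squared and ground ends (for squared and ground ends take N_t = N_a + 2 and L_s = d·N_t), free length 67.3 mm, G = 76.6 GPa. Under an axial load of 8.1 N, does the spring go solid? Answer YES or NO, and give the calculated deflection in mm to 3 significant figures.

k = Gd⁴/(8D³N_a) = (76.6×10³)(1.81⁴)/(8·22.0³·22) = 0.43869 N/mm
N_t = 24; L_s = 1.81·24 = 43.44 mm; δ_solid = L₀ − L_s = 67.3 − 43.44 = 23.86 mm
δ = F/k = 8.1/0.43869 = 18.464 mm
δ < δ_solid → spring does not go solid

NO, δ = 18.5 mm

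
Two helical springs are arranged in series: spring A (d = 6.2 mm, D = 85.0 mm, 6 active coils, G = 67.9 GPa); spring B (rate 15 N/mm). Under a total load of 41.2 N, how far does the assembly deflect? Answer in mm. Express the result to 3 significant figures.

k_A = Gd⁴/(8D³N_a) = (67.9×10³)(6.2⁴)/(8·85.0³·6) = 3.4036 N/mm
Series: 1/k_eq = 1/3.4036 + 1/15 = 0.36047; k_eq = 2.7741 N/mm
δ = F/k_eq = 41.2/2.7741 = 14.851 mm

14.9 mm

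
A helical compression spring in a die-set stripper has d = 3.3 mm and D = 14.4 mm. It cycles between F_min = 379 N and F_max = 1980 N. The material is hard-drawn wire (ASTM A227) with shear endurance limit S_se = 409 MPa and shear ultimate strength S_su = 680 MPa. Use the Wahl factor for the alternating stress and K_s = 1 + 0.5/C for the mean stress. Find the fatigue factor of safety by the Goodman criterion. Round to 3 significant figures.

0.213

C = D/d = 14.4/3.3 = 4.3636; K_W = (4C−1)/(4C−4)+0.615/C = 1.3639; K_s = 1+0.5/C = 1.1146
F_a = (F_max−F_min)/2 = 800.5 N; F_m = (F_max+F_min)/2 = 1179.5 N
τ_a = K_W·8F_aD/(πd³) = 1.3639 × 816.81 = 1114.1 MPa
τ_m = K_s·8F_mD/(πd³) = 1.1146 × 1203.5 = 1341.4 MPa
Goodman: 1/n_f = τ_a/S_se + τ_m/S_su = 1114.1/409 + 1341.4/680 = 2.72386 + 1.97271 = 4.6966
n_f = 1/4.6966 = 0.2129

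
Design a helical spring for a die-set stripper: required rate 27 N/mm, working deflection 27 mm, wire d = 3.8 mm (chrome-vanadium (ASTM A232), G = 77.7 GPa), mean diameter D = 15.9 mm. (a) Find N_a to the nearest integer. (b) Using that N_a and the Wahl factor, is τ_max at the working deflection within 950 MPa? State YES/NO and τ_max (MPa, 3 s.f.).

N_a = Gd⁴/(8D³k) = (77.7×10³)(3.8⁴)/(8·15.9³·27) = 18.66 → N_a = 19
Actual rate k = Gd⁴/(8D³·19) = 26.517 N/mm
Working load F = kδ = 26.517·27 = 715.95 N
C = 15.9/3.8 = 4.1842; K_W = (4C−1)/(4C−4)+0.615/C = 1.3825
τ_max = K_W·8FD/(πd³) = 1.3825·528.29 = 730.37 MPa
τ_max ≤ 950 MPa → acceptable

(a) 19 coils; (b) YES, τ_max = 730 MPa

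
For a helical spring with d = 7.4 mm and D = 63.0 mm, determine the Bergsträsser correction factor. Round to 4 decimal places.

1.1610

C = D/d = 63.0/7.4 = 8.5135
K_B = (4C+2)/(4C−3) = 36.054/31.054 = 1.1610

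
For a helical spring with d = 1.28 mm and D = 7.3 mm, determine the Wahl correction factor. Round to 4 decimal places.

C = D/d = 7.3/1.28 = 5.7031
K_W = (4C−1)/(4C−4) + 0.615/C = 21.812/18.812 + 0.1078 = 1.2673

1.2673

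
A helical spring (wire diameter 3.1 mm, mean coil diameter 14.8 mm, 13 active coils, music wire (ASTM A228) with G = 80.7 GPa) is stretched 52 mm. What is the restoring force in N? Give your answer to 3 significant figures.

1150 N

k = Gd⁴/(8D³N_a) = (80.7×10³)(3.1⁴)/(8·14.8³·13) = 22.106 N/mm
F = k·δ = 22.106 × 52 = 1149.5 N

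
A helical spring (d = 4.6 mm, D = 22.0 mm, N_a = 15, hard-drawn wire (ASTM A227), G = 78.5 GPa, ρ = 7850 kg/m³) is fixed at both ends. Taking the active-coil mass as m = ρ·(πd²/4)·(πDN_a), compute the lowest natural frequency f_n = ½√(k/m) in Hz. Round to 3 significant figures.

225 Hz

k = Gd⁴/(8D³N_a) = (78.5×10³)(4.6⁴)/(8·22.0³·15) = 27.508 N/mm = 27508 N/m
Wire length L = πDN_a = π·22.0·15 = 1036.7 mm
m = ρ·(πd²/4)·L = 7850 × 16.619×10⁻⁶ m² × 1.0367 m = 0.13525 kg
f_n = ½√(k/m) = 0.5·√(27508/0.13525) = 0.5·√(2.0338e+05) = 225.49 Hz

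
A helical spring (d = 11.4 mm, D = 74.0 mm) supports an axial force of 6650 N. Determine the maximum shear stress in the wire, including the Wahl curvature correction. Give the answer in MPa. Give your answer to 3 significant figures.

Spring index C = D/d = 74.0/11.4 = 6.4912
K_W = (4C−1)/(4C−4) + 0.615/C = 24.965/21.965 + 0.0947 = 1.2313
τ₀ = 8FD/(πd³) = 8·6650·74.0/(π·11.4³) = 3.9368e+06/4654.4 = 845.82 MPa
τ_max = K·τ₀ = 1.2313 × 845.82 = 1041.5 MPa

1040 MPa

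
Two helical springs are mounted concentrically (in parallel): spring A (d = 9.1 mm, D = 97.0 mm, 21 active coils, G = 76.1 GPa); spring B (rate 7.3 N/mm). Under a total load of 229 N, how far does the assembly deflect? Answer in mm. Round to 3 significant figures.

k_A = Gd⁴/(8D³N_a) = (76.1×10³)(9.1⁴)/(8·97.0³·21) = 3.4035 N/mm
Parallel: k_eq = 3.4035 + 7.3 = 10.703 N/mm
δ = F/k_eq = 229/10.703 = 21.395 mm

21.4 mm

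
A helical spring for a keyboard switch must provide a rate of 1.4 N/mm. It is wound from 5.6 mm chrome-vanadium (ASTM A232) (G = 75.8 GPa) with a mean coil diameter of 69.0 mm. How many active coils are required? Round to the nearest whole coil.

N_a = Gd⁴/(8D³k) = (75.8×10³ × 5.6⁴)/(8 × 69.0³ × 1.4)
    = 7.45455e+07 / 3.6793e+06 = 20.26 → 20 coils

20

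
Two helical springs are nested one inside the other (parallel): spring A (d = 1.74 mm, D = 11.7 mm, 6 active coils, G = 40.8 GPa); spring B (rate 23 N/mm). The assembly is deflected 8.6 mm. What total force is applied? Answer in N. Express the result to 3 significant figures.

k_A = Gd⁴/(8D³N_a) = (40.8×10³)(1.74⁴)/(8·11.7³·6) = 4.8647 N/mm
Parallel: k_eq = 4.8647 + 23 = 27.865 N/mm
F = k_eq·δ = 27.865·8.6 = 239.64 N

240 N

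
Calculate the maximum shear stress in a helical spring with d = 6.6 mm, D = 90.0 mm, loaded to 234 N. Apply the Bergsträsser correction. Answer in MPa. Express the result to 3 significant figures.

Spring index C = D/d = 90.0/6.6 = 13.6364
K_B = (4C+2)/(4C−3) = 56.545/51.545 = 1.0970
τ₀ = 8FD/(πd³) = 8·234·90.0/(π·6.6³) = 168480/903.2 = 186.54 MPa
τ_max = K·τ₀ = 1.0970 × 186.54 = 204.63 MPa

205 MPa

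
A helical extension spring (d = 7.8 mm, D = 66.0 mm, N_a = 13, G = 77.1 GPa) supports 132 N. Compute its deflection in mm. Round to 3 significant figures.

k = Gd⁴/(8D³N_a) = (77.1×10³)(7.8⁴)/(8·66.0³·13) = 9.5448 N/mm
δ = F/k = 132 / 9.5448 = 13.829 mm

13.8 mm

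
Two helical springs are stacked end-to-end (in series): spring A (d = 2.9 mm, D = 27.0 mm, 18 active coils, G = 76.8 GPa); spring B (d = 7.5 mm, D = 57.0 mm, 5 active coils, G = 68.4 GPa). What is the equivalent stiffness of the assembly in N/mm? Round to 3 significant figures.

k_A = Gd⁴/(8D³N_a) = (76.8×10³)(2.9⁴)/(8·27.0³·18) = 1.9165 N/mm
k_B = Gd⁴/(8D³N_a) = (68.4×10³)(7.5⁴)/(8·57.0³·5) = 29.216 N/mm
Series: 1/k_eq = 1/1.9165 + 1/29.216 = 0.55602; k_eq = 1.7985 N/mm

1.80 N/mm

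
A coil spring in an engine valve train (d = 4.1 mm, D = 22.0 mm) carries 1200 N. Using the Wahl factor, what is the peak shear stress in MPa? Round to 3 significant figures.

1250 MPa

Spring index C = D/d = 22.0/4.1 = 5.3659
K_W = (4C−1)/(4C−4) + 0.615/C = 20.463/17.463 + 0.1146 = 1.2864
τ₀ = 8FD/(πd³) = 8·1200·22.0/(π·4.1³) = 211200/216.52 = 975.42 MPa
τ_max = K·τ₀ = 1.2864 × 975.42 = 1254.8 MPa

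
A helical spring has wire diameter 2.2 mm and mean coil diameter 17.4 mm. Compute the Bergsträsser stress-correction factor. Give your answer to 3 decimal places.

C = D/d = 17.4/2.2 = 7.9091
K_B = (4C+2)/(4C−3) = 33.636/28.636 = 1.1746

1.175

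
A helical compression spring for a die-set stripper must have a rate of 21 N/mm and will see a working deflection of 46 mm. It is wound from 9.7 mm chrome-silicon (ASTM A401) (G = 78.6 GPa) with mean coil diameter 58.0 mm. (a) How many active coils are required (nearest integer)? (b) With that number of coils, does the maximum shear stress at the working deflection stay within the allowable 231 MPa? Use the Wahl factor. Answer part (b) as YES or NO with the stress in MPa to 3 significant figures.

N_a = Gd⁴/(8D³k) = (78.6×10³)(9.7⁴)/(8·58.0³·21) = 21.23 → N_a = 21
Actual rate k = Gd⁴/(8D³·21) = 21.228 N/mm
Working load F = kδ = 21.228·46 = 976.5 N
C = 58.0/9.7 = 5.9794; K_W = (4C−1)/(4C−4)+0.615/C = 1.2535
τ_max = K_W·8FD/(πd³) = 1.2535·158.03 = 198.08 MPa
τ_max ≤ 231 MPa → acceptable

(a) 21 coils; (b) YES, τ_max = 198 MPa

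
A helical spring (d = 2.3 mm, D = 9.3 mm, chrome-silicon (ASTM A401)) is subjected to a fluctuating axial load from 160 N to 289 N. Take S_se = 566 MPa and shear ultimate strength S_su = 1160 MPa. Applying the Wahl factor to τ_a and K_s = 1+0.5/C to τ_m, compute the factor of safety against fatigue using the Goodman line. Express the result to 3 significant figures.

1.36

C = D/d = 9.3/2.3 = 4.0435; K_W = (4C−1)/(4C−4)+0.615/C = 1.3985; K_s = 1+0.5/C = 1.1237
F_a = (F_max−F_min)/2 = 64.5 N; F_m = (F_max+F_min)/2 = 224.5 N
τ_a = K_W·8F_aD/(πd³) = 1.3985 × 125.54 = 175.58 MPa
τ_m = K_s·8F_mD/(πd³) = 1.1237 × 436.97 = 491.01 MPa
Goodman: 1/n_f = τ_a/S_se + τ_m/S_su = 175.58/566 + 491.01/1160 = 0.31021 + 0.42328 = 0.73349
n_f = 1/0.73349 = 1.363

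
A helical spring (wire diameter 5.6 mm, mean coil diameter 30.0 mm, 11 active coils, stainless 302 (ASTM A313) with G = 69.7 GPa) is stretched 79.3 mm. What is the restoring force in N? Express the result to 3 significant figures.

2290 N

k = Gd⁴/(8D³N_a) = (69.7×10³)(5.6⁴)/(8·30.0³·11) = 28.85 N/mm
F = k·δ = 28.85 × 79.3 = 2287.8 N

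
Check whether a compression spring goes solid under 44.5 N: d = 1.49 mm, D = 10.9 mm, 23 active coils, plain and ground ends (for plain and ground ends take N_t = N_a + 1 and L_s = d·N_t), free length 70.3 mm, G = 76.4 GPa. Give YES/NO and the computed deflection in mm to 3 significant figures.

NO, δ = 28.2 mm

k = Gd⁴/(8D³N_a) = (76.4×10³)(1.49⁴)/(8·10.9³·23) = 1.5803 N/mm
N_t = 24; L_s = 1.49·24 = 35.76 mm; δ_solid = L₀ − L_s = 70.3 − 35.76 = 34.54 mm
δ = F/k = 44.5/1.5803 = 28.159 mm
δ < δ_solid → spring does not go solid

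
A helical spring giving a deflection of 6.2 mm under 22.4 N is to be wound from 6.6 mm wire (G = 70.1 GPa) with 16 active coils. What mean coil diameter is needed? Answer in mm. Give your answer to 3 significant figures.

Required rate k = F/δ = 22.4/6.2 = 3.6129 N/mm
D = (Gd⁴/(8N_a·k))^(1/3) = (70.1×10³·6.6⁴/(8·16·3.6129))^(1/3)
  = (287626)^(1/3) = 66.0099 mm

66.0 mm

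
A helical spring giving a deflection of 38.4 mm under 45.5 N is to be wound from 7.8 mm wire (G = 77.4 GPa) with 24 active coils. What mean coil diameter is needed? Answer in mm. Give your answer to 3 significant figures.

Required rate k = F/δ = 45.5/38.4 = 1.1849 N/mm
D = (Gd⁴/(8N_a·k))^(1/3) = (77.4×10³·7.8⁴/(8·24·1.1849))^(1/3)
  = (1.25933e+06)^(1/3) = 107.9890 mm

108 mm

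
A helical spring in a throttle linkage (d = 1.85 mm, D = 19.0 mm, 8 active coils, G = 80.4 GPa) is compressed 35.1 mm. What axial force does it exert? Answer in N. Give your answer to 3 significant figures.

75.3 N

k = Gd⁴/(8D³N_a) = (80.4×10³)(1.85⁴)/(8·19.0³·8) = 2.1454 N/mm
F = k·δ = 2.1454 × 35.1 = 75.302 N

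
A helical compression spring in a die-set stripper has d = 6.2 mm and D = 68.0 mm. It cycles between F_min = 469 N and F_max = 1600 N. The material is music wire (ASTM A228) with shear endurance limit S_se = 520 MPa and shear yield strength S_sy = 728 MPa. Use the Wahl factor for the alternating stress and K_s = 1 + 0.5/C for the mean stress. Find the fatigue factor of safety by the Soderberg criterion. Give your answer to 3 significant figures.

C = D/d = 68.0/6.2 = 10.9677; K_W = (4C−1)/(4C−4)+0.615/C = 1.1313; K_s = 1+0.5/C = 1.0456
F_a = (F_max−F_min)/2 = 565.5 N; F_m = (F_max+F_min)/2 = 1034.5 N
τ_a = K_W·8F_aD/(πd³) = 1.1313 × 410.87 = 464.83 MPa
τ_m = K_s·8F_mD/(πd³) = 1.0456 × 751.63 = 785.9 MPa
Soderberg: 1/n_f = τ_a/S_se + τ_m/S_sy = 464.83/520 + 785.9/728 = 0.89390 + 1.07953 = 1.9734
n_f = 1/1.9734 = 0.5067

0.507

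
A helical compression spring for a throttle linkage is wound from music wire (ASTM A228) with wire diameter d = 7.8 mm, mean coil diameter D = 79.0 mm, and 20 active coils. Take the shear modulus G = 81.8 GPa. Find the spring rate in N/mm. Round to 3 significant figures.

3.84 N/mm

k = Gd⁴/(8D³N_a) = (81.8×10³ × 7.8⁴) / (8 × 79.0³ × 20)
  = 3.02783e+08 / 7.88862e+07 = 3.8382 N/mm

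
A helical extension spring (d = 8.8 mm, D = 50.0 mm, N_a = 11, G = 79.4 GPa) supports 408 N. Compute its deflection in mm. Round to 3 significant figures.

k = Gd⁴/(8D³N_a) = (79.4×10³)(8.8⁴)/(8·50.0³·11) = 43.287 N/mm
δ = F/k = 408 / 43.287 = 9.4254 mm

9.43 mm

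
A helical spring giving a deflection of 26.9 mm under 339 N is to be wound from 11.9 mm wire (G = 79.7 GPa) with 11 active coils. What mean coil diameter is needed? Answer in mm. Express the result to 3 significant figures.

113 mm

Required rate k = F/δ = 339/26.9 = 12.602 N/mm
D = (Gd⁴/(8N_a·k))^(1/3) = (79.7×10³·11.9⁴/(8·11·12.602))^(1/3)
  = (1.44117e+06)^(1/3) = 112.9550 mm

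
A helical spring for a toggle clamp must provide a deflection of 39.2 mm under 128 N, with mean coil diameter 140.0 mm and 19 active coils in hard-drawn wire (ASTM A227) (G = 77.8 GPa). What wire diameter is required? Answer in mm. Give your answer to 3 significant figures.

11.5 mm

Required rate k = F/δ = 128/39.2 = 3.2653 N/mm
d = (8D³N_a·k / G)^(1/4) = (8·140.0³·19·3.2653 / (77.8×10³))^0.25
  = (17505)^0.25 = 11.5025 mm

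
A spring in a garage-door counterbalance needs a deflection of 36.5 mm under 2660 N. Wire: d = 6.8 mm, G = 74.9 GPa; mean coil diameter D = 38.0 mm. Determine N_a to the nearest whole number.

5

Required rate k = F/δ = 2660/36.5 = 72.877 N/mm
N_a = Gd⁴/(8D³k) = (74.9×10³ × 6.8⁴)/(8 × 38.0³ × 72.877)
    = 1.60147e+08 / 3.19911e+07 = 5.006 → 5 coils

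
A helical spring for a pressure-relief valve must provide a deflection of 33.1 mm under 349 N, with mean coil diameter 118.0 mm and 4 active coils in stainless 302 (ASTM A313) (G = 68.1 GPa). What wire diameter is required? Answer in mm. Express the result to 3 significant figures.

Required rate k = F/δ = 349/33.1 = 10.544 N/mm
d = (8D³N_a·k / G)^(1/4) = (8·118.0³·4·10.544 / (68.1×10³))^0.25
  = (8140.4)^0.25 = 9.4986 mm

9.50 mm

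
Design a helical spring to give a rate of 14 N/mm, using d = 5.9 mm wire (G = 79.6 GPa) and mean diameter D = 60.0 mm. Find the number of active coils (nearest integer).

4

N_a = Gd⁴/(8D³k) = (79.6×10³ × 5.9⁴)/(8 × 60.0³ × 14)
    = 9.64542e+07 / 2.4192e+07 = 3.987 → 4 coils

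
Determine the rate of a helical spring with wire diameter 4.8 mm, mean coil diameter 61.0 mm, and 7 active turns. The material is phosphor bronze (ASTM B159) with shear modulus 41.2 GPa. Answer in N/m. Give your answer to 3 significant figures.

1720 N/m

k = Gd⁴/(8D³N_a) = (41.2×10³ × 4.8⁴) / (8 × 61.0³ × 7)
  = 2.18707e+07 / 1.27109e+07 = 1.7206 N/mm = 1720.6 N/m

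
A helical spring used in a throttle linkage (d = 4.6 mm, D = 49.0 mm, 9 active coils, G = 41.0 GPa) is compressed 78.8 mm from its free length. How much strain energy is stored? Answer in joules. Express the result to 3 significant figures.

k = Gd⁴/(8D³N_a) = (41.0×10³)(4.6⁴)/(8·49.0³·9) = 2.1672 N/mm
U = ½kδ² = 0.5 × 2.1672 × 78.8² = 6728.5 N·mm = 6.7285 J

6.73 J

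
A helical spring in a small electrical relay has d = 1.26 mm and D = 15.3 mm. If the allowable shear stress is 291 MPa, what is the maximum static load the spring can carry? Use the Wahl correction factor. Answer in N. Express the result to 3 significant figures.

C = D/d = 15.3/1.26 = 12.1429
K_W = (4C−1)/(4C−4) + 0.615/C = 47.571/44.571 + 0.0506 = 1.1180
τ_max = K·8FD/(πd³) → F_max = τ_allow·πd³/(8DK)
F_max = 291·π·1.26³/(8·15.3·1.1180) = 1828.8/136.84 = 13.364 N

13.4 N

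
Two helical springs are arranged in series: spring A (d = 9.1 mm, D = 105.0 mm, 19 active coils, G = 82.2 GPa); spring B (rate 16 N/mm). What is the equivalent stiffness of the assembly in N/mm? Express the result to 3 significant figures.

2.67 N/mm

k_A = Gd⁴/(8D³N_a) = (82.2×10³)(9.1⁴)/(8·105.0³·19) = 3.2035 N/mm
Series: 1/k_eq = 1/3.2035 + 1/16 = 0.37466; k_eq = 2.6691 N/mm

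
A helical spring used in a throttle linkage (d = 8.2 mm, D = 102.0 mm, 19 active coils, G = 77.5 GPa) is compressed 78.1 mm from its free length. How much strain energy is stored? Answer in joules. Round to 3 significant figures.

6.62 J

k = Gd⁴/(8D³N_a) = (77.5×10³)(8.2⁴)/(8·102.0³·19) = 2.1723 N/mm
U = ½kδ² = 0.5 × 2.1723 × 78.1² = 6625 N·mm = 6.625 J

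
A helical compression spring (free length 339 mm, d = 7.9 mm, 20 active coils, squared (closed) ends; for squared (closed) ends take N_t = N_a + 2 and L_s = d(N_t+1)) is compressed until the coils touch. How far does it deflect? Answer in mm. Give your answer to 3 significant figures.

N_t = 22; L_s = 7.9·23 = 181.7 mm
δ_solid = L₀ − L_s = 339 − 181.7 = 157.3 mm

157 mm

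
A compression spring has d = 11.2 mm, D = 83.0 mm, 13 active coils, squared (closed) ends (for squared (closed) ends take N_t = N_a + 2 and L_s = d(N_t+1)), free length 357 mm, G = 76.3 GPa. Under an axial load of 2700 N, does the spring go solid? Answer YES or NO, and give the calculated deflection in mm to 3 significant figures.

NO, δ = 134 mm

k = Gd⁴/(8D³N_a) = (76.3×10³)(11.2⁴)/(8·83.0³·13) = 20.19 N/mm
N_t = 15; L_s = 11.2·16 = 179.2 mm; δ_solid = L₀ − L_s = 357 − 179.2 = 177.8 mm
δ = F/k = 2700/20.19 = 133.73 mm
δ < δ_solid → spring does not go solid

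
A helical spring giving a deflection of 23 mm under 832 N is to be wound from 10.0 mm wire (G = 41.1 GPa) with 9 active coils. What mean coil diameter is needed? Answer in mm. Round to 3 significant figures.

54.0 mm

Required rate k = F/δ = 832/23 = 36.174 N/mm
D = (Gd⁴/(8N_a·k))^(1/3) = (41.1×10³·10.0⁴/(8·9·36.174))^(1/3)
  = (157802)^(1/3) = 54.0387 mm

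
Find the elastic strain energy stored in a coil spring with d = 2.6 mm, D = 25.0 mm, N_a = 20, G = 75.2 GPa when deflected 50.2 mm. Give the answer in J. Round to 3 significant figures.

k = Gd⁴/(8D³N_a) = (75.2×10³)(2.6⁴)/(8·25.0³·20) = 1.3746 N/mm
U = ½kδ² = 0.5 × 1.3746 × 50.2² = 1732 N·mm = 1.732 J

1.73 J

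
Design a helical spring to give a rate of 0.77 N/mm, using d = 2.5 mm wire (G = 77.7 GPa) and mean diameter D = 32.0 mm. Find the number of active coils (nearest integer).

15

N_a = Gd⁴/(8D³k) = (77.7×10³ × 2.5⁴)/(8 × 32.0³ × 0.77)
    = 3.03516e+06 / 201851 = 15.04 → 15 coils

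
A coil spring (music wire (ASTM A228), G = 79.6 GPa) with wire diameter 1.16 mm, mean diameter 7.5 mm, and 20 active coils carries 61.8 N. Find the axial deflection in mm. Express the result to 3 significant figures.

k = Gd⁴/(8D³N_a) = (79.6×10³)(1.16⁴)/(8·7.5³·20) = 2.1352 N/mm
δ = F/k = 61.8 / 2.1352 = 28.943 mm

28.9 mm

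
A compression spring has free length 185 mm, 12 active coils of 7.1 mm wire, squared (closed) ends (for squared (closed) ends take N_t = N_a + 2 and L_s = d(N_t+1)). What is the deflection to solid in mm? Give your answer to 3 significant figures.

N_t = 14; L_s = 7.1·15 = 106.5 mm
δ_solid = L₀ − L_s = 185 − 106.5 = 78.5 mm

78.5 mm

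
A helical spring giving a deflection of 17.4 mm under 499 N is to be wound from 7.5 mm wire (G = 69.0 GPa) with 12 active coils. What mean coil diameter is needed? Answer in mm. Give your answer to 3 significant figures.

43.0 mm

Required rate k = F/δ = 499/17.4 = 28.678 N/mm
D = (Gd⁴/(8N_a·k))^(1/3) = (69.0×10³·7.5⁴/(8·12·28.678))^(1/3)
  = (79299.7)^(1/3) = 42.9626 mm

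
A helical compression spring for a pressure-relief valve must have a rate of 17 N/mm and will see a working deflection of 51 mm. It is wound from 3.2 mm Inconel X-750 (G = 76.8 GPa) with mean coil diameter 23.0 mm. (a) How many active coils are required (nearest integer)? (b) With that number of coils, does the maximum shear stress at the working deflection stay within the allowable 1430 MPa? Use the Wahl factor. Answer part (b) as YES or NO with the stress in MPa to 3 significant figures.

N_a = Gd⁴/(8D³k) = (76.8×10³)(3.2⁴)/(8·23.0³·17) = 4.867 → N_a = 5
Actual rate k = Gd⁴/(8D³·5) = 16.547 N/mm
Working load F = kδ = 16.547·51 = 843.89 N
C = 23.0/3.2 = 7.1875; K_W = (4C−1)/(4C−4)+0.615/C = 1.2068
τ_max = K_W·8FD/(πd³) = 1.2068·1508.4 = 1820.3 MPa
τ_max > 1430 MPa → exceeds allowable

(a) 5 coils; (b) NO, τ_max = 1820 MPa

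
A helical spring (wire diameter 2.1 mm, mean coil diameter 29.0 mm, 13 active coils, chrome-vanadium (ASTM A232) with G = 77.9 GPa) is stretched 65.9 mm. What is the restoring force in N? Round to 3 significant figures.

k = Gd⁴/(8D³N_a) = (77.9×10³)(2.1⁴)/(8·29.0³·13) = 0.59729 N/mm
F = k·δ = 0.59729 × 65.9 = 39.362 N

39.4 N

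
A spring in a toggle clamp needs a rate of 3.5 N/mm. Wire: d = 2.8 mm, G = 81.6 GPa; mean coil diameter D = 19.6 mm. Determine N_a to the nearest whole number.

24

N_a = Gd⁴/(8D³k) = (81.6×10³ × 2.8⁴)/(8 × 19.6³ × 3.5)
    = 5.01559e+06 / 210827 = 23.79 → 24 coils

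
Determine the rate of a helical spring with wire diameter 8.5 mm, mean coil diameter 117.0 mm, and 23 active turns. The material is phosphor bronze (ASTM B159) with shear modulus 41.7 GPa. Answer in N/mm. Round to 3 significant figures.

0.739 N/mm

k = Gd⁴/(8D³N_a) = (41.7×10³ × 8.5⁴) / (8 × 117.0³ × 23)
  = 2.17677e+08 / 2.94697e+08 = 0.73865 N/mm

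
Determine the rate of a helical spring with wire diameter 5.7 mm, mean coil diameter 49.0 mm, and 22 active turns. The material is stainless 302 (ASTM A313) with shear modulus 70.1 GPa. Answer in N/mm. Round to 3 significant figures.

k = Gd⁴/(8D³N_a) = (70.1×10³ × 5.7⁴) / (8 × 49.0³ × 22)
  = 7.39976e+07 / 2.07062e+07 = 3.5737 N/mm

3.57 N/mm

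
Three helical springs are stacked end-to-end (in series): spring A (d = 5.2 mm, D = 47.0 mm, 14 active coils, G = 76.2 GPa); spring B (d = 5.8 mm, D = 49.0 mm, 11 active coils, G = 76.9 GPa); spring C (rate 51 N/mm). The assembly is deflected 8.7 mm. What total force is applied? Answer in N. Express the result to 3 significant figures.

25.1 N

k_A = Gd⁴/(8D³N_a) = (76.2×10³)(5.2⁴)/(8·47.0³·14) = 4.7913 N/mm
k_B = Gd⁴/(8D³N_a) = (76.9×10³)(5.8⁴)/(8·49.0³·11) = 8.4056 N/mm
Series: 1/k_eq = 1/4.7913 + 1/8.4056 + 1/51 = 0.34729; k_eq = 2.8795 N/mm
F = k_eq·δ = 2.8795·8.7 = 25.051 N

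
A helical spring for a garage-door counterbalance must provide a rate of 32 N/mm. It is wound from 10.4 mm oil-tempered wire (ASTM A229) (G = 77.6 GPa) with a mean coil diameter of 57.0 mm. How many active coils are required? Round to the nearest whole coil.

19

N_a = Gd⁴/(8D³k) = (77.6×10³ × 10.4⁴)/(8 × 57.0³ × 32)
    = 9.0781e+08 / 4.74094e+07 = 19.15 → 19 coils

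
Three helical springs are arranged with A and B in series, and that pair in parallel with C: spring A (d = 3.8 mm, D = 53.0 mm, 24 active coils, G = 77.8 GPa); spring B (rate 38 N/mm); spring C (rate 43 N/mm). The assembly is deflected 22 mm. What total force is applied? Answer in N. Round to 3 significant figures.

958 N

k_A = Gd⁴/(8D³N_a) = (77.8×10³)(3.8⁴)/(8·53.0³·24) = 0.56753 N/mm
Springs A,B series: k_AB = 1/(1/0.56753+1/38) = 0.55917 N/mm; parallel with C: k_eq = 0.55917+43 = 43.559 N/mm
F = k_eq·δ = 43.559·22 = 958.3 N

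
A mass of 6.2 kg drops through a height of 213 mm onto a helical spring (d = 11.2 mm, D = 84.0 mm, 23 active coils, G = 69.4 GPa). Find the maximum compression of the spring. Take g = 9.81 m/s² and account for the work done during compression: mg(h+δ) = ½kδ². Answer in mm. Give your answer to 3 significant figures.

57.3 mm

k = Gd⁴/(8D³N_a) = (69.4×10³)(11.2⁴)/(8·84.0³·23) = 10.013 N/mm
W = mg = 6.2 × 9.81 = 60.822 N
½kδ² − Wδ − Wh = 0 → δ = (W + √(W² + 2kWh))/k
δ = (60.822 + √(3699.3 + 259446))/10.013 = (60.822 + 512.98)/10.013 = 57.304 mm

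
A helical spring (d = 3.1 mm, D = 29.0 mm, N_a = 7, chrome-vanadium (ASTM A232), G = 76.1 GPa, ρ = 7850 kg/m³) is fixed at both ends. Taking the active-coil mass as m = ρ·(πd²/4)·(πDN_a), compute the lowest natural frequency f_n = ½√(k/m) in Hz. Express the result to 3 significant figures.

185 Hz

k = Gd⁴/(8D³N_a) = (76.1×10³)(3.1⁴)/(8·29.0³·7) = 5.1458 N/mm = 5145.8 N/m
Wire length L = πDN_a = π·29.0·7 = 637.74 mm
m = ρ·(πd²/4)·L = 7850 × 7.5477×10⁻⁶ m² × 0.63774 m = 0.037786 kg
f_n = ½√(k/m) = 0.5·√(5145.8/0.037786) = 0.5·√(1.3618e+05) = 184.51 Hz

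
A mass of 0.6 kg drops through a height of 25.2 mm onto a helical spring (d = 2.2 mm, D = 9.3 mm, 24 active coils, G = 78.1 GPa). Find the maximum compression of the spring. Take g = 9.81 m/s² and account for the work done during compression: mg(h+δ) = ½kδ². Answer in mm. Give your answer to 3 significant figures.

5.53 mm

k = Gd⁴/(8D³N_a) = (78.1×10³)(2.2⁴)/(8·9.3³·24) = 11.847 N/mm
W = mg = 0.6 × 9.81 = 5.886 N
½kδ² − Wδ − Wh = 0 → δ = (W + √(W² + 2kWh))/k
δ = (5.886 + √(34.645 + 3514.33))/11.847 = (5.886 + 59.573)/11.847 = 5.5256 mm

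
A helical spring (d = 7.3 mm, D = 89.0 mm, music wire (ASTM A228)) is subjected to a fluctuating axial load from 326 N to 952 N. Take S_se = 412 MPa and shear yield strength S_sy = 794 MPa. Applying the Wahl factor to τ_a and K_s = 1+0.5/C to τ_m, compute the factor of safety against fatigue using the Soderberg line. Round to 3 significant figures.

C = D/d = 89.0/7.3 = 12.1918; K_W = (4C−1)/(4C−4)+0.615/C = 1.1175; K_s = 1+0.5/C = 1.0410
F_a = (F_max−F_min)/2 = 313 N; F_m = (F_max+F_min)/2 = 639 N
τ_a = K_W·8F_aD/(πd³) = 1.1175 × 182.35 = 203.77 MPa
τ_m = K_s·8F_mD/(πd³) = 1.0410 × 372.27 = 387.54 MPa
Soderberg: 1/n_f = τ_a/S_se + τ_m/S_sy = 203.77/412 + 387.54/794 = 0.49458 + 0.48809 = 0.98267
n_f = 1/0.98267 = 1.018

1.02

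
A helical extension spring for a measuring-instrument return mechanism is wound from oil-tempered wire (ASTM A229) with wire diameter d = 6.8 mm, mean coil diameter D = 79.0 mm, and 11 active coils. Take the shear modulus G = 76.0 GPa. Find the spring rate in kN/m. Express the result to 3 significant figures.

3.75 kN/m

k = Gd⁴/(8D³N_a) = (76.0×10³ × 6.8⁴) / (8 × 79.0³ × 11)
  = 1.62498e+08 / 4.33874e+07 = 3.7453 N/mm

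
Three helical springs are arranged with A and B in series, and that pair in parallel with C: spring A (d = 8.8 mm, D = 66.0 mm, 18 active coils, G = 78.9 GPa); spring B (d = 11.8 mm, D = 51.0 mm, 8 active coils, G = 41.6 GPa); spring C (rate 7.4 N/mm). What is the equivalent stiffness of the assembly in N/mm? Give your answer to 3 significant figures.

17.6 N/mm

k_A = Gd⁴/(8D³N_a) = (78.9×10³)(8.8⁴)/(8·66.0³·18) = 11.429 N/mm
k_B = Gd⁴/(8D³N_a) = (41.6×10³)(11.8⁴)/(8·51.0³·8) = 95.002 N/mm
Springs A,B series: k_AB = 1/(1/11.429+1/95.002) = 10.202 N/mm; parallel with C: k_eq = 10.202+7.4 = 17.602 N/mm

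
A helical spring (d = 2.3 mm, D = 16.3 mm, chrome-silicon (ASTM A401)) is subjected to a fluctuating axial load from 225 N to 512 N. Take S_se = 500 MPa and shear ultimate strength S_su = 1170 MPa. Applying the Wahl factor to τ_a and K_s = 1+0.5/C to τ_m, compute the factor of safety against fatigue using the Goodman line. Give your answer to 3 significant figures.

C = D/d = 16.3/2.3 = 7.0870; K_W = (4C−1)/(4C−4)+0.615/C = 1.2100; K_s = 1+0.5/C = 1.0706
F_a = (F_max−F_min)/2 = 143.5 N; F_m = (F_max+F_min)/2 = 368.5 N
τ_a = K_W·8F_aD/(πd³) = 1.2100 × 489.55 = 592.35 MPa
τ_m = K_s·8F_mD/(πd³) = 1.0706 × 1257.1 = 1345.8 MPa
Goodman: 1/n_f = τ_a/S_se + τ_m/S_su = 592.35/500 + 1345.8/1170 = 1.18470 + 1.15028 = 2.335
n_f = 1/2.335 = 0.4283

0.428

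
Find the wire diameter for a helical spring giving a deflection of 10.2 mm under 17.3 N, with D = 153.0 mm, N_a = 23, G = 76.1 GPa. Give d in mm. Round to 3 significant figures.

11.0 mm

Required rate k = F/δ = 17.3/10.2 = 1.6961 N/mm
d = (8D³N_a·k / G)^(1/4) = (8·153.0³·23·1.6961 / (76.1×10³))^0.25
  = (14688)^0.25 = 11.0088 mm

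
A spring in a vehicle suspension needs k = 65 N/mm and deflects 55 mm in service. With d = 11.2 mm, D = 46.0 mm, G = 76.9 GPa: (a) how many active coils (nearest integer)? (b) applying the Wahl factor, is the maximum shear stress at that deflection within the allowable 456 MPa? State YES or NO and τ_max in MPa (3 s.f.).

N_a = Gd⁴/(8D³k) = (76.9×10³)(11.2⁴)/(8·46.0³·65) = 23.91 → N_a = 24
Actual rate k = Gd⁴/(8D³·24) = 64.748 N/mm
Working load F = kδ = 64.748·55 = 3561.1 N
C = 46.0/11.2 = 4.1071; K_W = (4C−1)/(4C−4)+0.615/C = 1.3911
τ_max = K_W·8FD/(πd³) = 1.3911·296.91 = 413.04 MPa
τ_max ≤ 456 MPa → acceptable

(a) 24 coils; (b) YES, τ_max = 413 MPa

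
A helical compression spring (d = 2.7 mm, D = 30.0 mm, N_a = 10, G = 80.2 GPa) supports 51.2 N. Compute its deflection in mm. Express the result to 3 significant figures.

25.9 mm

k = Gd⁴/(8D³N_a) = (80.2×10³)(2.7⁴)/(8·30.0³·10) = 1.9732 N/mm
δ = F/k = 51.2 / 1.9732 = 25.947 mm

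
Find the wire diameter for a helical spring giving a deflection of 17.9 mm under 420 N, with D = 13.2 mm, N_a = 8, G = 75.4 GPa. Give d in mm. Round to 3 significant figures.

2.60 mm

Required rate k = F/δ = 420/17.9 = 23.464 N/mm
d = (8D³N_a·k / G)^(1/4) = (8·13.2³·8·23.464 / (75.4×10³))^0.25
  = (45.806)^0.25 = 2.6015 mm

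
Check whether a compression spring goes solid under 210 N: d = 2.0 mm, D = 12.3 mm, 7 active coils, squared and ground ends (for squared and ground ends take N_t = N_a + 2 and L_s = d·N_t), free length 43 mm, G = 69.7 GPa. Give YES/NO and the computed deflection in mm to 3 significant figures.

k = Gd⁴/(8D³N_a) = (69.7×10³)(2.0⁴)/(8·12.3³·7) = 10.702 N/mm
N_t = 9; L_s = 2.0·9 = 18 mm; δ_solid = L₀ − L_s = 43 − 18 = 25 mm
δ = F/k = 210/10.702 = 19.623 mm
δ < δ_solid → spring does not go solid

NO, δ = 19.6 mm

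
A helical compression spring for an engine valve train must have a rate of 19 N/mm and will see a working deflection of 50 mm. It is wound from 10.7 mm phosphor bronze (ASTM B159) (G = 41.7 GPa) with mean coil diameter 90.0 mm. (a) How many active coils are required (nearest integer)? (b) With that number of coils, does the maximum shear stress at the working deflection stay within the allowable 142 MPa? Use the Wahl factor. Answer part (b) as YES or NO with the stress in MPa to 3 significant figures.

N_a = Gd⁴/(8D³k) = (41.7×10³)(10.7⁴)/(8·90.0³·19) = 4.933 → N_a = 5
Actual rate k = Gd⁴/(8D³·5) = 18.745 N/mm
Working load F = kδ = 18.745·50 = 937.25 N
C = 90.0/10.7 = 8.4112; K_W = (4C−1)/(4C−4)+0.615/C = 1.1743
τ_max = K_W·8FD/(πd³) = 1.1743·175.34 = 205.91 MPa
τ_max > 142 MPa → exceeds allowable

(a) 5 coils; (b) NO, τ_max = 206 MPa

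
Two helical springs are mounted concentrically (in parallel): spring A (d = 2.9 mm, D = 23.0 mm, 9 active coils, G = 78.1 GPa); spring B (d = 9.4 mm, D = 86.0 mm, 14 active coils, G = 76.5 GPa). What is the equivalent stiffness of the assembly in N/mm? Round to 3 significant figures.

k_A = Gd⁴/(8D³N_a) = (78.1×10³)(2.9⁴)/(8·23.0³·9) = 6.3056 N/mm
k_B = Gd⁴/(8D³N_a) = (76.5×10³)(9.4⁴)/(8·86.0³·14) = 8.3842 N/mm
Parallel: k_eq = 6.3056 + 8.3842 = 14.69 N/mm

14.7 N/mm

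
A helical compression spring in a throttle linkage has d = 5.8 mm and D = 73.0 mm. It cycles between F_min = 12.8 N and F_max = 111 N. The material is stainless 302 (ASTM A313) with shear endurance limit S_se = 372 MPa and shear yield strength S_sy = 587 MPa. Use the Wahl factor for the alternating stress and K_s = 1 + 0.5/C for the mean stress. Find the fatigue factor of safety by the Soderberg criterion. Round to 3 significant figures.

4.09

C = D/d = 73.0/5.8 = 12.5862; K_W = (4C−1)/(4C−4)+0.615/C = 1.1136; K_s = 1+0.5/C = 1.0397
F_a = (F_max−F_min)/2 = 49.1 N; F_m = (F_max+F_min)/2 = 61.9 N
τ_a = K_W·8F_aD/(πd³) = 1.1136 × 46.78 = 52.094 MPa
τ_m = K_s·8F_mD/(πd³) = 1.0397 × 58.975 = 61.318 MPa
Soderberg: 1/n_f = τ_a/S_se + τ_m/S_sy = 52.094/372 + 61.318/587 = 0.14004 + 0.10446 = 0.2445
n_f = 1/0.2445 = 4.09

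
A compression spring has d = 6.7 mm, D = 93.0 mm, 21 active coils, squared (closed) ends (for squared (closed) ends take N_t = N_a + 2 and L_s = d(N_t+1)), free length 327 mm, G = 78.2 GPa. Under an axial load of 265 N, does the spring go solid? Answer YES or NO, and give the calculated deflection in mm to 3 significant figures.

YES, δ = 227 mm

k = Gd⁴/(8D³N_a) = (78.2×10³)(6.7⁴)/(8·93.0³·21) = 1.1661 N/mm
N_t = 23; L_s = 6.7·24 = 160.8 mm; δ_solid = L₀ − L_s = 327 − 160.8 = 166.2 mm
δ = F/k = 265/1.1661 = 227.25 mm
δ ≥ δ_solid → spring goes solid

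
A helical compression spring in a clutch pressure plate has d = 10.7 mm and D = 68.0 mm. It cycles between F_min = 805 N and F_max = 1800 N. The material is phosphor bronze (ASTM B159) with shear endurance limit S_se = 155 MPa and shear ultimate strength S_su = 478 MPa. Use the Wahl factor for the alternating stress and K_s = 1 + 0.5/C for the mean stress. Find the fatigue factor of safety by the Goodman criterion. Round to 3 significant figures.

C = D/d = 68.0/10.7 = 6.3551; K_W = (4C−1)/(4C−4)+0.615/C = 1.2368; K_s = 1+0.5/C = 1.0787
F_a = (F_max−F_min)/2 = 497.5 N; F_m = (F_max+F_min)/2 = 1302.5 N
τ_a = K_W·8F_aD/(πd³) = 1.2368 × 70.322 = 86.976 MPa
τ_m = K_s·8F_mD/(πd³) = 1.0787 × 184.11 = 198.59 MPa
Goodman: 1/n_f = τ_a/S_se + τ_m/S_su = 86.976/155 + 198.59/478 = 0.56113 + 0.41547 = 0.9766
n_f = 1/0.9766 = 1.024

1.02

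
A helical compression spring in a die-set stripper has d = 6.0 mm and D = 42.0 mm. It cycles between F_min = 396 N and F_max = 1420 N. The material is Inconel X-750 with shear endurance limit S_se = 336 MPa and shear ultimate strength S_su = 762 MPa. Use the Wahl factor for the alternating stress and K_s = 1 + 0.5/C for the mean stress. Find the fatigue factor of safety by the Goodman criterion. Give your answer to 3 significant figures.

0.646

C = D/d = 42.0/6.0 = 7.0000; K_W = (4C−1)/(4C−4)+0.615/C = 1.2129; K_s = 1+0.5/C = 1.0714
F_a = (F_max−F_min)/2 = 512 N; F_m = (F_max+F_min)/2 = 908 N
τ_a = K_W·8F_aD/(πd³) = 1.2129 × 253.52 = 307.48 MPa
τ_m = K_s·8F_mD/(πd³) = 1.0714 × 449.6 = 481.71 MPa
Goodman: 1/n_f = τ_a/S_se + τ_m/S_su = 307.48/336 + 481.71/762 = 0.91512 + 0.63216 = 1.5473
n_f = 1/1.5473 = 0.6463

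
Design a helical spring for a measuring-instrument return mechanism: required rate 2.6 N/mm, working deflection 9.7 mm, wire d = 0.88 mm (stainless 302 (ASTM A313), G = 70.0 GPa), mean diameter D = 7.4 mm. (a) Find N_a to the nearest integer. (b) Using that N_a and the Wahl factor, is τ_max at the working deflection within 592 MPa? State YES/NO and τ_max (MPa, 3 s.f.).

(a) 5 coils; (b) NO, τ_max = 816 MPa

N_a = Gd⁴/(8D³k) = (70.0×10³)(0.88⁴)/(8·7.4³·2.6) = 4.98 → N_a = 5
Actual rate k = Gd⁴/(8D³·5) = 2.5898 N/mm
Working load F = kδ = 2.5898·9.7 = 25.121 N
C = 7.4/0.88 = 8.4091; K_W = (4C−1)/(4C−4)+0.615/C = 1.1744
τ_max = K_W·8FD/(πd³) = 1.1744·694.65 = 815.78 MPa
τ_max > 592 MPa → exceeds allowable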